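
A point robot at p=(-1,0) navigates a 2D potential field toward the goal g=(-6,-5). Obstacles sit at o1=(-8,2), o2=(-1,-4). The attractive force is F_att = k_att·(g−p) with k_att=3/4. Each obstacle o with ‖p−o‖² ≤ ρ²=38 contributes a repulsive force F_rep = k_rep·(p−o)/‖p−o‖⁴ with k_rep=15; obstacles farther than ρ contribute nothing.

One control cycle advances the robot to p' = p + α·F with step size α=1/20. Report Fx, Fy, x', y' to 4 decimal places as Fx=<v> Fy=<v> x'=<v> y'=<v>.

Fx=-3.7500 Fy=-3.5156 x'=-1.1875 y'=-0.1758

F_att = 3/4·(g−p) = 3/4·(-5,-5) = (-3.7500,-3.7500)
o1: d²=53 > ρ²=38 → inactive
o2: d²=16 ≤ ρ²=38; F_rep = 15·(0,4)/16² = (0.0000,0.2344)
F = F_att + ΣF_rep = (-3.7500,-3.5156)
p' = p + 1/20·F = (-1.1875,-0.1758)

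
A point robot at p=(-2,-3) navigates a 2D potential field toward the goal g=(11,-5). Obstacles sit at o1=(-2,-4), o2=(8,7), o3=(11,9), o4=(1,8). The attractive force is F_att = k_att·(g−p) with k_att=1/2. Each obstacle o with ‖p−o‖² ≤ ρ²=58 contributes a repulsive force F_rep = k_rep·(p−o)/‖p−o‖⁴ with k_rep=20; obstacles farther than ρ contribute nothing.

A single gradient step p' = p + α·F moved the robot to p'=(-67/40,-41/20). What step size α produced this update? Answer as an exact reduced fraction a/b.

F_att = 1/2·(g−p) = 1/2·(13,-2) = (6.5000,-1.0000)
o1: d²=1 ≤ ρ²=58; F_rep = 20·(0,1)/1² = (0.0000,20.0000)
o2: d²=200 > ρ²=58 → inactive
o3: d²=313 > ρ²=58 → inactive
o4: d²=130 > ρ²=58 → inactive
F = F_att + ΣF_rep = (6.5000,19.0000)
Δp = p'−p = (0.3250,0.9500); α = Δx/Fx = (13/40) / (13/2) = 1/20
check: Δy/Fy = (19/20) / (19) = 1/20 ✓

α = 1/20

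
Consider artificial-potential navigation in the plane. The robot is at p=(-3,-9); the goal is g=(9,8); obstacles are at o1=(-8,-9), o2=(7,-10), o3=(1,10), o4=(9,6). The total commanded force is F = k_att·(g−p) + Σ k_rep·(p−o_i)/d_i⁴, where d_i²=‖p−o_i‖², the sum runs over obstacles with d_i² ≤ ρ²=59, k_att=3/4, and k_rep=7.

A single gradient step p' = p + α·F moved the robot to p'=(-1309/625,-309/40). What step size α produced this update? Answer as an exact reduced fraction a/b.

α = 1/10

F_att = 3/4·(g−p) = 3/4·(12,17) = (9.0000,12.7500)
o1: d²=25 ≤ ρ²=59; F_rep = 7·(5,0)/25² = (0.0560,0.0000)
o2: d²=101 > ρ²=59 → inactive
o3: d²=377 > ρ²=59 → inactive
o4: d²=369 > ρ²=59 → inactive
F = F_att + ΣF_rep = (9.0560,12.7500)
Δp = p'−p = (0.9056,1.2750); α = Δx/Fx = (566/625) / (1132/125) = 1/10
check: Δy/Fy = (51/40) / (51/4) = 1/10 ✓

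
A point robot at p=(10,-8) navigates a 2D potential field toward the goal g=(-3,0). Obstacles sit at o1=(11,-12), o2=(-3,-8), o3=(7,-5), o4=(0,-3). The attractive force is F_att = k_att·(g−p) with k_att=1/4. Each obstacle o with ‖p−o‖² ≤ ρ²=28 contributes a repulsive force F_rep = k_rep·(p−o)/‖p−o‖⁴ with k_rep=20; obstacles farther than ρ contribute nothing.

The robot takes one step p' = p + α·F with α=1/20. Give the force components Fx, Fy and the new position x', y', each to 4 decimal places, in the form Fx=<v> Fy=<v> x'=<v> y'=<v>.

F_att = 1/4·(g−p) = 1/4·(-13,8) = (-3.2500,2.0000)
o1: d²=17 ≤ ρ²=28; F_rep = 20·(-1,4)/17² = (-0.0692,0.2768)
o2: d²=169 > ρ²=28 → inactive
o3: d²=18 ≤ ρ²=28; F_rep = 20·(3,-3)/18² = (0.1852,-0.1852)
o4: d²=125 > ρ²=28 → inactive
F = F_att + ΣF_rep = (-3.1340,2.0916)
p' = p + 1/20·F = (9.8433,-7.8954)

Fx=-3.1340 Fy=2.0916 x'=9.8433 y'=-7.8954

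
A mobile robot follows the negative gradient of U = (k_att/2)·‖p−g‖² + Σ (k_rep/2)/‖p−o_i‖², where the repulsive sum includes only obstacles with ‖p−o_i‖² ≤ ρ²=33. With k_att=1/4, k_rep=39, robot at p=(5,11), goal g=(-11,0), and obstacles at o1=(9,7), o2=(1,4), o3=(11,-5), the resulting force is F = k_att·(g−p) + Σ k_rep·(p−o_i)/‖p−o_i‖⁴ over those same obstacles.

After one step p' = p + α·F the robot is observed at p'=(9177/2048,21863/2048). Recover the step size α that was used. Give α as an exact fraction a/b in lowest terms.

F_att = 1/4·(g−p) = 1/4·(-16,-11) = (-4.0000,-2.7500)
o1: d²=32 ≤ ρ²=33; F_rep = 39·(-4,4)/32² = (-0.1523,0.1523)
o2: d²=65 > ρ²=33 → inactive
o3: d²=292 > ρ²=33 → inactive
F = F_att + ΣF_rep = (-4.1523,-2.5977)
Δp = p'−p = (-0.5190,-0.3247); α = Δx/Fx = (-1063/2048) / (-1063/256) = 1/8
check: Δy/Fy = (-665/2048) / (-665/256) = 1/8 ✓

α = 1/8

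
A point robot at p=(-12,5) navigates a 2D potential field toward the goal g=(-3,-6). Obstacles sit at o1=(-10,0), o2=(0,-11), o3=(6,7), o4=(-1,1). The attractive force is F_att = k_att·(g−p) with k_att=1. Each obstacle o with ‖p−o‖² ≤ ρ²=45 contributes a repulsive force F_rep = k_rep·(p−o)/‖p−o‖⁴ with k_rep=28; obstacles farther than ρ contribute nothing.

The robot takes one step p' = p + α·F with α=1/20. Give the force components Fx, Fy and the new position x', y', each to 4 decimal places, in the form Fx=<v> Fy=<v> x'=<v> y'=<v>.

F_att = 1·(g−p) = 1·(9,-11) = (9.0000,-11.0000)
o1: d²=29 ≤ ρ²=45; F_rep = 28·(-2,5)/29² = (-0.0666,0.1665)
o2: d²=400 > ρ²=45 → inactive
o3: d²=328 > ρ²=45 → inactive
o4: d²=137 > ρ²=45 → inactive
F = F_att + ΣF_rep = (8.9334,-10.8335)
p' = p + 1/20·F = (-11.5533,4.4583)

Fx=8.9334 Fy=-10.8335 x'=-11.5533 y'=4.4583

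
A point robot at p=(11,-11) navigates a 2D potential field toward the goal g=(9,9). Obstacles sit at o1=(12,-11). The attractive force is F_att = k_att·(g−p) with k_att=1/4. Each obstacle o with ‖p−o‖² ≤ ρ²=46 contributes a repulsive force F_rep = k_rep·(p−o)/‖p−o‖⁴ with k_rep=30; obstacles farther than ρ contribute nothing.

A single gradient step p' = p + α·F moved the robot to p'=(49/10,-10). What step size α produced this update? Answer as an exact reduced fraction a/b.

F_att = 1/4·(g−p) = 1/4·(-2,20) = (-0.5000,5.0000)
o1: d²=1 ≤ ρ²=46; F_rep = 30·(-1,0)/1² = (-30.0000,0.0000)
F = F_att + ΣF_rep = (-30.5000,5.0000)
Δp = p'−p = (-6.1000,1.0000); α = Δx/Fx = (-61/10) / (-61/2) = 1/5
check: Δy/Fy = (1) / (5) = 1/5 ✓

α = 1/5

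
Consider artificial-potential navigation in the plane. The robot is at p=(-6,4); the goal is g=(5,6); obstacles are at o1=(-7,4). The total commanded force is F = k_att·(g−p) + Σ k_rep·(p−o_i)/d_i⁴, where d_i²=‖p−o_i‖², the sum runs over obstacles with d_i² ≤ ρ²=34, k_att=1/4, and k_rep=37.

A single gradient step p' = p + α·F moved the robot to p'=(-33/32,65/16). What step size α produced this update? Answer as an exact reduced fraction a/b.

α = 1/8

F_att = 1/4·(g−p) = 1/4·(11,2) = (2.7500,0.5000)
o1: d²=1 ≤ ρ²=34; F_rep = 37·(1,0)/1² = (37.0000,0.0000)
F = F_att + ΣF_rep = (39.7500,0.5000)
Δp = p'−p = (4.9688,0.0625); α = Δx/Fx = (159/32) / (159/4) = 1/8
check: Δy/Fy = (1/16) / (1/2) = 1/8 ✓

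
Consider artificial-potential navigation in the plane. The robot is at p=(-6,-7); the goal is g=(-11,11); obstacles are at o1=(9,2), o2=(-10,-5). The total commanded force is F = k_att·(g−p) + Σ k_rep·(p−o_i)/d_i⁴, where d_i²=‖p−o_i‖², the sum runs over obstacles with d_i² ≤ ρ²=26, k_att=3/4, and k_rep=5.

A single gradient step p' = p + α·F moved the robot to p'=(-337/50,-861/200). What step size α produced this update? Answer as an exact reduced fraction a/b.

α = 1/5

F_att = 3/4·(g−p) = 3/4·(-5,18) = (-3.7500,13.5000)
o1: d²=306 > ρ²=26 → inactive
o2: d²=20 ≤ ρ²=26; F_rep = 5·(4,-2)/20² = (0.0500,-0.0250)
F = F_att + ΣF_rep = (-3.7000,13.4750)
Δp = p'−p = (-0.7400,2.6950); α = Δx/Fx = (-37/50) / (-37/10) = 1/5
check: Δy/Fy = (539/200) / (539/40) = 1/5 ✓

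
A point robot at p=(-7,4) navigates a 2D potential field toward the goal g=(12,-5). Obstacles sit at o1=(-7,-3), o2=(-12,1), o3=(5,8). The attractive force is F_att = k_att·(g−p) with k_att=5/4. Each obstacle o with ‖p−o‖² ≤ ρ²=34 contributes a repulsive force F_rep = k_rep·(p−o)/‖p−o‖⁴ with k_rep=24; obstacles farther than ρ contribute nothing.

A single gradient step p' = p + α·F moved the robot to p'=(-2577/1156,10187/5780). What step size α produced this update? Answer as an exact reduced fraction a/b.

F_att = 5/4·(g−p) = 5/4·(19,-9) = (23.7500,-11.2500)
o1: d²=49 > ρ²=34 → inactive
o2: d²=34 ≤ ρ²=34; F_rep = 24·(5,3)/34² = (0.1038,0.0623)
o3: d²=160 > ρ²=34 → inactive
F = F_att + ΣF_rep = (23.8538,-11.1877)
Δp = p'−p = (4.7708,-2.2375); α = Δx/Fx = (5515/1156) / (27575/1156) = 1/5
check: Δy/Fy = (-12933/5780) / (-12933/1156) = 1/5 ✓

α = 1/5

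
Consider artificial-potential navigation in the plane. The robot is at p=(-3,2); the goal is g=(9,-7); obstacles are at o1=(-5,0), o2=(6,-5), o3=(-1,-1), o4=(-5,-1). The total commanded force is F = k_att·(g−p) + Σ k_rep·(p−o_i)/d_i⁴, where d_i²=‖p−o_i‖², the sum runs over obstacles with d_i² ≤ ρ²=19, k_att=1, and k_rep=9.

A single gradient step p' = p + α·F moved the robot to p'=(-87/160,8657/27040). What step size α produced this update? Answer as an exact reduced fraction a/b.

F_att = 1·(g−p) = 1·(12,-9) = (12.0000,-9.0000)
o1: d²=8 ≤ ρ²=19; F_rep = 9·(2,2)/8² = (0.2812,0.2812)
o2: d²=130 > ρ²=19 → inactive
o3: d²=13 ≤ ρ²=19; F_rep = 9·(-2,3)/13² = (-0.1065,0.1598)
o4: d²=13 ≤ ρ²=19; F_rep = 9·(2,3)/13² = (0.1065,0.1598)
F = F_att + ΣF_rep = (12.2812,-8.3992)
Δp = p'−p = (2.4562,-1.6798); α = Δx/Fx = (393/160) / (393/32) = 1/5
check: Δy/Fy = (-45423/27040) / (-45423/5408) = 1/5 ✓

α = 1/5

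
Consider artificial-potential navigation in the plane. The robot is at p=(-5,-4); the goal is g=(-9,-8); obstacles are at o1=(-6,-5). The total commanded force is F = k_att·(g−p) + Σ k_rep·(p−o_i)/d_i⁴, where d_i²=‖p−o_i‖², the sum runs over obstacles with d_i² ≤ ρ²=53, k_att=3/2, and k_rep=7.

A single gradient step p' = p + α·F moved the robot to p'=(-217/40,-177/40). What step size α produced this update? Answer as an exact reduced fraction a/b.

F_att = 3/2·(g−p) = 3/2·(-4,-4) = (-6.0000,-6.0000)
o1: d²=2 ≤ ρ²=53; F_rep = 7·(1,1)/2² = (1.7500,1.7500)
F = F_att + ΣF_rep = (-4.2500,-4.2500)
Δp = p'−p = (-0.4250,-0.4250); α = Δx/Fx = (-17/40) / (-17/4) = 1/10
check: Δy/Fy = (-17/40) / (-17/4) = 1/10 ✓

α = 1/10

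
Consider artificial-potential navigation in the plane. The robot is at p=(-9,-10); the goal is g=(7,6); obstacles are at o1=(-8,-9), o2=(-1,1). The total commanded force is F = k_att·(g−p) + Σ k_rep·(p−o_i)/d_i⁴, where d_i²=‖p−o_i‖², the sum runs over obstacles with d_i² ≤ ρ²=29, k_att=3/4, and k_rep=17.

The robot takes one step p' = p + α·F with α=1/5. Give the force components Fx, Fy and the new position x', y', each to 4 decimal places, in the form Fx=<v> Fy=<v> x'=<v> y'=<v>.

Fx=7.7500 Fy=7.7500 x'=-7.4500 y'=-8.4500

F_att = 3/4·(g−p) = 3/4·(16,16) = (12.0000,12.0000)
o1: d²=2 ≤ ρ²=29; F_rep = 17·(-1,-1)/2² = (-4.2500,-4.2500)
o2: d²=185 > ρ²=29 → inactive
F = F_att + ΣF_rep = (7.7500,7.7500)
p' = p + 1/5·F = (-7.4500,-8.4500)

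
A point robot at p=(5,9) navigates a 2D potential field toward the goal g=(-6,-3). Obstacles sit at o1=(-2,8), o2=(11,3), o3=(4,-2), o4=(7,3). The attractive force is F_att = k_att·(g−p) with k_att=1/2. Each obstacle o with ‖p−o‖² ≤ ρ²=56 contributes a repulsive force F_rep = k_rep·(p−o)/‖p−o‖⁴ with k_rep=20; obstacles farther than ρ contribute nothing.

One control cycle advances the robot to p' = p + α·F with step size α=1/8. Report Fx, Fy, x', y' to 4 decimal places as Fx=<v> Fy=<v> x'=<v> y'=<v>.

Fx=-5.4690 Fy=-5.9170 x'=4.3164 y'=8.2604

F_att = 1/2·(g−p) = 1/2·(-11,-12) = (-5.5000,-6.0000)
o1: d²=50 ≤ ρ²=56; F_rep = 20·(7,1)/50² = (0.0560,0.0080)
o2: d²=72 > ρ²=56 → inactive
o3: d²=122 > ρ²=56 → inactive
o4: d²=40 ≤ ρ²=56; F_rep = 20·(-2,6)/40² = (-0.0250,0.0750)
F = F_att + ΣF_rep = (-5.4690,-5.9170)
p' = p + 1/8·F = (4.3164,8.2604)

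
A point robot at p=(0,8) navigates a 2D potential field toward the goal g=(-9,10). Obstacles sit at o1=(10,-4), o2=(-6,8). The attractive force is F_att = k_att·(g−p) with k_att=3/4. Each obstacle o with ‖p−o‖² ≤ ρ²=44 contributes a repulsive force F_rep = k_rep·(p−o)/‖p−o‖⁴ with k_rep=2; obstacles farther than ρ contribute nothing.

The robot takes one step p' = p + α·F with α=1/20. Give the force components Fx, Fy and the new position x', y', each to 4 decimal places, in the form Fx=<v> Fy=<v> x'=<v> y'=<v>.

F_att = 3/4·(g−p) = 3/4·(-9,2) = (-6.7500,1.5000)
o1: d²=244 > ρ²=44 → inactive
o2: d²=36 ≤ ρ²=44; F_rep = 2·(6,0)/36² = (0.0093,0.0000)
F = F_att + ΣF_rep = (-6.7407,1.5000)
p' = p + 1/20·F = (-0.3370,8.0750)

Fx=-6.7407 Fy=1.5000 x'=-0.3370 y'=8.0750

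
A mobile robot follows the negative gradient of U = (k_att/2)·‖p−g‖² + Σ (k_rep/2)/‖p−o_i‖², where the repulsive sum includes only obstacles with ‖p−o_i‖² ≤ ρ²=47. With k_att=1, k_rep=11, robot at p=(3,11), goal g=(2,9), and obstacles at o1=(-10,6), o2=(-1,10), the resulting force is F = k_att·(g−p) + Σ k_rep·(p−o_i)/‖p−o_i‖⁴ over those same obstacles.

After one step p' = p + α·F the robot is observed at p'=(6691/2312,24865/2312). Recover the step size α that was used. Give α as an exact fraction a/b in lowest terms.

F_att = 1·(g−p) = 1·(-1,-2) = (-1.0000,-2.0000)
o1: d²=194 > ρ²=47 → inactive
o2: d²=17 ≤ ρ²=47; F_rep = 11·(4,1)/17² = (0.1522,0.0381)
F = F_att + ΣF_rep = (-0.8478,-1.9619)
Δp = p'−p = (-0.1060,-0.2452); α = Δx/Fx = (-245/2312) / (-245/289) = 1/8
check: Δy/Fy = (-567/2312) / (-567/289) = 1/8 ✓

α = 1/8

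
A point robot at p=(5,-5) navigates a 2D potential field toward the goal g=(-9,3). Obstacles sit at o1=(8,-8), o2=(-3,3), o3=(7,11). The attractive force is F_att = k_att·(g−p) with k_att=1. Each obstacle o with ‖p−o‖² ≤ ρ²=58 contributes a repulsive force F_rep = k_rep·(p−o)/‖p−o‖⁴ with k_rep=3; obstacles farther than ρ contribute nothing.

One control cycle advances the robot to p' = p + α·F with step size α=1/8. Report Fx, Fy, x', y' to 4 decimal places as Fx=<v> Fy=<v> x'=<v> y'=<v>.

Fx=-14.0278 Fy=8.0278 x'=3.2465 y'=-3.9965

F_att = 1·(g−p) = 1·(-14,8) = (-14.0000,8.0000)
o1: d²=18 ≤ ρ²=58; F_rep = 3·(-3,3)/18² = (-0.0278,0.0278)
o2: d²=128 > ρ²=58 → inactive
o3: d²=260 > ρ²=58 → inactive
F = F_att + ΣF_rep = (-14.0278,8.0278)
p' = p + 1/8·F = (3.2465,-3.9965)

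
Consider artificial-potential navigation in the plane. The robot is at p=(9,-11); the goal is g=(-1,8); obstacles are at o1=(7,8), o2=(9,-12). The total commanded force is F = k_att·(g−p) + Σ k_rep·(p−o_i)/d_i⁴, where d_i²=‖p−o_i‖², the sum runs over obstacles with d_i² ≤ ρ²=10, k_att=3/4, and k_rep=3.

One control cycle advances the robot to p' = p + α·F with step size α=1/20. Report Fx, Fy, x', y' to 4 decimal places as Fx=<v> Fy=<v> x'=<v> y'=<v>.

F_att = 3/4·(g−p) = 3/4·(-10,19) = (-7.5000,14.2500)
o1: d²=365 > ρ²=10 → inactive
o2: d²=1 ≤ ρ²=10; F_rep = 3·(0,1)/1² = (0.0000,3.0000)
F = F_att + ΣF_rep = (-7.5000,17.2500)
p' = p + 1/20·F = (8.6250,-10.1375)

Fx=-7.5000 Fy=17.2500 x'=8.6250 y'=-10.1375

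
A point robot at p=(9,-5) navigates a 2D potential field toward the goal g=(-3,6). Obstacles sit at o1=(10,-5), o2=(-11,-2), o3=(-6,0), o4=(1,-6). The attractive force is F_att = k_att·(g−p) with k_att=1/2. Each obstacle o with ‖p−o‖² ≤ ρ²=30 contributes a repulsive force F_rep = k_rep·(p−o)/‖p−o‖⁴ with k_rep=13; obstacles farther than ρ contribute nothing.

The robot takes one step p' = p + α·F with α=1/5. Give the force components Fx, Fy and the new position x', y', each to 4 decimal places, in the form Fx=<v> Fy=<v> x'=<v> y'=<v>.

F_att = 1/2·(g−p) = 1/2·(-12,11) = (-6.0000,5.5000)
o1: d²=1 ≤ ρ²=30; F_rep = 13·(-1,0)/1² = (-13.0000,0.0000)
o2: d²=409 > ρ²=30 → inactive
o3: d²=250 > ρ²=30 → inactive
o4: d²=65 > ρ²=30 → inactive
F = F_att + ΣF_rep = (-19.0000,5.5000)
p' = p + 1/5·F = (5.2000,-3.9000)

Fx=-19.0000 Fy=5.5000 x'=5.2000 y'=-3.9000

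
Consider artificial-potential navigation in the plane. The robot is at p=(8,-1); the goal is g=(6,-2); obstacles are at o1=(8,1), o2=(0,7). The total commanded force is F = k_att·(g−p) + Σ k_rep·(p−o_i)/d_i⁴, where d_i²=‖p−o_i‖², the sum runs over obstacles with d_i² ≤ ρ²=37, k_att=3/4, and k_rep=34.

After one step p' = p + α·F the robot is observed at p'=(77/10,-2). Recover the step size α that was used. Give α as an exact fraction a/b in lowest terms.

α = 1/5

F_att = 3/4·(g−p) = 3/4·(-2,-1) = (-1.5000,-0.7500)
o1: d²=4 ≤ ρ²=37; F_rep = 34·(0,-2)/4² = (0.0000,-4.2500)
o2: d²=128 > ρ²=37 → inactive
F = F_att + ΣF_rep = (-1.5000,-5.0000)
Δp = p'−p = (-0.3000,-1.0000); α = Δx/Fx = (-3/10) / (-3/2) = 1/5
check: Δy/Fy = (-1) / (-5) = 1/5 ✓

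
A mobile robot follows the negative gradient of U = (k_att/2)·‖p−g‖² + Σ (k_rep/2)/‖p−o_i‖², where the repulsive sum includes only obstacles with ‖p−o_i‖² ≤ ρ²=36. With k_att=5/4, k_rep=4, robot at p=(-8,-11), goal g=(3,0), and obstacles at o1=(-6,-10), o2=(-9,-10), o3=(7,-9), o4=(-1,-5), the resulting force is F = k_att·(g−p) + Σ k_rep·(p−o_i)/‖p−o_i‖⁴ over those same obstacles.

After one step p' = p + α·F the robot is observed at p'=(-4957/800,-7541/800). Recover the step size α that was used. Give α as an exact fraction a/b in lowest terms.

F_att = 5/4·(g−p) = 5/4·(11,11) = (13.7500,13.7500)
o1: d²=5 ≤ ρ²=36; F_rep = 4·(-2,-1)/5² = (-0.3200,-0.1600)
o2: d²=2 ≤ ρ²=36; F_rep = 4·(1,-1)/2² = (1.0000,-1.0000)
o3: d²=229 > ρ²=36 → inactive
o4: d²=85 > ρ²=36 → inactive
F = F_att + ΣF_rep = (14.4300,12.5900)
Δp = p'−p = (1.8037,1.5737); α = Δx/Fx = (1443/800) / (1443/100) = 1/8
check: Δy/Fy = (1259/800) / (1259/100) = 1/8 ✓

α = 1/8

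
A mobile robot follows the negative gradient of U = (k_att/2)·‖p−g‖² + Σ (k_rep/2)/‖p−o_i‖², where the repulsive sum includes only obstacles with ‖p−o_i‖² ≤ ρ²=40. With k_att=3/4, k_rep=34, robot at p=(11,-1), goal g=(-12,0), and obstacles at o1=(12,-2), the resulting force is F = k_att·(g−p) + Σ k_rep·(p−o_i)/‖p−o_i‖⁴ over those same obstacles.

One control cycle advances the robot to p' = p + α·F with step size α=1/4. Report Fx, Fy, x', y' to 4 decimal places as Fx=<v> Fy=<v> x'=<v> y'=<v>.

F_att = 3/4·(g−p) = 3/4·(-23,1) = (-17.2500,0.7500)
o1: d²=2 ≤ ρ²=40; F_rep = 34·(-1,1)/2² = (-8.5000,8.5000)
F = F_att + ΣF_rep = (-25.7500,9.2500)
p' = p + 1/4·F = (4.5625,1.3125)

Fx=-25.7500 Fy=9.2500 x'=4.5625 y'=1.3125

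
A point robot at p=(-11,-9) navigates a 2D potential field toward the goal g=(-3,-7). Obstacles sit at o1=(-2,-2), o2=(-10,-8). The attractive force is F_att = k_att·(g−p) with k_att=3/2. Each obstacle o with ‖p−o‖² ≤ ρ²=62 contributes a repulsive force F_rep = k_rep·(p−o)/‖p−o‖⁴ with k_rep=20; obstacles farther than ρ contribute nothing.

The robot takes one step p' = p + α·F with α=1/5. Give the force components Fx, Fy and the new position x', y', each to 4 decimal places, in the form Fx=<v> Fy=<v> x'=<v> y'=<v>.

F_att = 3/2·(g−p) = 3/2·(8,2) = (12.0000,3.0000)
o1: d²=130 > ρ²=62 → inactive
o2: d²=2 ≤ ρ²=62; F_rep = 20·(-1,-1)/2² = (-5.0000,-5.0000)
F = F_att + ΣF_rep = (7.0000,-2.0000)
p' = p + 1/5·F = (-9.6000,-9.4000)

Fx=7.0000 Fy=-2.0000 x'=-9.6000 y'=-9.4000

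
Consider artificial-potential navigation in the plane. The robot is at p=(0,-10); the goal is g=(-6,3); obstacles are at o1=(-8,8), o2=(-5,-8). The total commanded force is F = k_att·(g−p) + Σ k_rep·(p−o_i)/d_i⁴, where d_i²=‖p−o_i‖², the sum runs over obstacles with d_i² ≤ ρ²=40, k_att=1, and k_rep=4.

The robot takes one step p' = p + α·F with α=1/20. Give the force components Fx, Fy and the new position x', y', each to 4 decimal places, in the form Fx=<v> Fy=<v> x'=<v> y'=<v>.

F_att = 1·(g−p) = 1·(-6,13) = (-6.0000,13.0000)
o1: d²=388 > ρ²=40 → inactive
o2: d²=29 ≤ ρ²=40; F_rep = 4·(5,-2)/29² = (0.0238,-0.0095)
F = F_att + ΣF_rep = (-5.9762,12.9905)
p' = p + 1/20·F = (-0.2988,-9.3505)

Fx=-5.9762 Fy=12.9905 x'=-0.2988 y'=-9.3505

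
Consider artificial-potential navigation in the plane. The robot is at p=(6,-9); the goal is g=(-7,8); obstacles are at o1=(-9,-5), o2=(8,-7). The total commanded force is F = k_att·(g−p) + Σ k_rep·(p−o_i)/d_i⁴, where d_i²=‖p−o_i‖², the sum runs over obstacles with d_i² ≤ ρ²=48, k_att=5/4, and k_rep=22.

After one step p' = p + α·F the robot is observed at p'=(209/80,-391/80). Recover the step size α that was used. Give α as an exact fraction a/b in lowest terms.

α = 1/5

F_att = 5/4·(g−p) = 5/4·(-13,17) = (-16.2500,21.2500)
o1: d²=241 > ρ²=48 → inactive
o2: d²=8 ≤ ρ²=48; F_rep = 22·(-2,-2)/8² = (-0.6875,-0.6875)
F = F_att + ΣF_rep = (-16.9375,20.5625)
Δp = p'−p = (-3.3875,4.1125); α = Δx/Fx = (-271/80) / (-271/16) = 1/5
check: Δy/Fy = (329/80) / (329/16) = 1/5 ✓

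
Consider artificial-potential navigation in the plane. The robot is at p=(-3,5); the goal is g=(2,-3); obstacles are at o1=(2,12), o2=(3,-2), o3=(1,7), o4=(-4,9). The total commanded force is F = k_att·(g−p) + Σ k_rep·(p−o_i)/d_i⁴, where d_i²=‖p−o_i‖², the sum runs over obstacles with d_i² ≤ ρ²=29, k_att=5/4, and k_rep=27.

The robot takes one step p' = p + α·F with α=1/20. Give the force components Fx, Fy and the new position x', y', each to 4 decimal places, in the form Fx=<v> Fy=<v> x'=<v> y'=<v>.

F_att = 5/4·(g−p) = 5/4·(5,-8) = (6.2500,-10.0000)
o1: d²=74 > ρ²=29 → inactive
o2: d²=85 > ρ²=29 → inactive
o3: d²=20 ≤ ρ²=29; F_rep = 27·(-4,-2)/20² = (-0.2700,-0.1350)
o4: d²=17 ≤ ρ²=29; F_rep = 27·(1,-4)/17² = (0.0934,-0.3737)
F = F_att + ΣF_rep = (6.0734,-10.5087)
p' = p + 1/20·F = (-2.6963,4.4746)

Fx=6.0734 Fy=-10.5087 x'=-2.6963 y'=4.4746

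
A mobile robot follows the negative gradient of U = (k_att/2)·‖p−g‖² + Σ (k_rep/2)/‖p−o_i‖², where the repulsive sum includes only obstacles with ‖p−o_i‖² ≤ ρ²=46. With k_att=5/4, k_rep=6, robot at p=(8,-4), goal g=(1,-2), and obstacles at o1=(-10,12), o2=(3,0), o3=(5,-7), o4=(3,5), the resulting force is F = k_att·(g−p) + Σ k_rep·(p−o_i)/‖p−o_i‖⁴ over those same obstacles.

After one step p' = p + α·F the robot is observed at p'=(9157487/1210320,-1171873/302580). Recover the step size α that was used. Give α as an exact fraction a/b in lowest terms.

F_att = 5/4·(g−p) = 5/4·(-7,2) = (-8.7500,2.5000)
o1: d²=580 > ρ²=46 → inactive
o2: d²=41 ≤ ρ²=46; F_rep = 6·(5,-4)/41² = (0.0178,-0.0143)
o3: d²=18 ≤ ρ²=46; F_rep = 6·(3,3)/18² = (0.0556,0.0556)
o4: d²=106 > ρ²=46 → inactive
F = F_att + ΣF_rep = (-8.6766,2.5413)
Δp = p'−p = (-0.4338,0.1271); α = Δx/Fx = (-525073/1210320) / (-525073/60516) = 1/20
check: Δy/Fy = (38447/302580) / (38447/15129) = 1/20 ✓

α = 1/20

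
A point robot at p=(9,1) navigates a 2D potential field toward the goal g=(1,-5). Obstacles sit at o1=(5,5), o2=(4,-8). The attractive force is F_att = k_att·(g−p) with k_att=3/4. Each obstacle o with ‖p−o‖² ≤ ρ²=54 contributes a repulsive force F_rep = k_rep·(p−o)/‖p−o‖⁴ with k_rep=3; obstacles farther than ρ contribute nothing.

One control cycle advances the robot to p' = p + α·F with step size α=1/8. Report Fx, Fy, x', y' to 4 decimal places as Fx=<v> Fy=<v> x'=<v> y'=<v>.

F_att = 3/4·(g−p) = 3/4·(-8,-6) = (-6.0000,-4.5000)
o1: d²=32 ≤ ρ²=54; F_rep = 3·(4,-4)/32² = (0.0117,-0.0117)
o2: d²=106 > ρ²=54 → inactive
F = F_att + ΣF_rep = (-5.9883,-4.5117)
p' = p + 1/8·F = (8.2515,0.4360)

Fx=-5.9883 Fy=-4.5117 x'=8.2515 y'=0.4360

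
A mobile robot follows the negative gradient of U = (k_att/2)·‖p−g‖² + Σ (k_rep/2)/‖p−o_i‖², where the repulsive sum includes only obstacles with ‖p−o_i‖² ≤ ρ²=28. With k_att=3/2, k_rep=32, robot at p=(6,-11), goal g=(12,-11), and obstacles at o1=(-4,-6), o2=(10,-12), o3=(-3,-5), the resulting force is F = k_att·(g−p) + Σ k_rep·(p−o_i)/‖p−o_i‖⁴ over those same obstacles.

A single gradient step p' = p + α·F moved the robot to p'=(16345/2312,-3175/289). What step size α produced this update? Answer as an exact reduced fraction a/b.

F_att = 3/2·(g−p) = 3/2·(6,0) = (9.0000,0.0000)
o1: d²=125 > ρ²=28 → inactive
o2: d²=17 ≤ ρ²=28; F_rep = 32·(-4,1)/17² = (-0.4429,0.1107)
o3: d²=117 > ρ²=28 → inactive
F = F_att + ΣF_rep = (8.5571,0.1107)
Δp = p'−p = (1.0696,0.0138); α = Δx/Fx = (2473/2312) / (2473/289) = 1/8
check: Δy/Fy = (4/289) / (32/289) = 1/8 ✓

α = 1/8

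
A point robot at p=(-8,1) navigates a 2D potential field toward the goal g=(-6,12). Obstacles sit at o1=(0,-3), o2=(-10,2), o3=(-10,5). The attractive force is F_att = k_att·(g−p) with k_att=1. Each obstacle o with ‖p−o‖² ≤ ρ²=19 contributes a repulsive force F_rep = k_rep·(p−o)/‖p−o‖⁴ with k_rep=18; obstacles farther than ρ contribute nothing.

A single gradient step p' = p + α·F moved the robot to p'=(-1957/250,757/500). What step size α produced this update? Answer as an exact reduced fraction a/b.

F_att = 1·(g−p) = 1·(2,11) = (2.0000,11.0000)
o1: d²=80 > ρ²=19 → inactive
o2: d²=5 ≤ ρ²=19; F_rep = 18·(2,-1)/5² = (1.4400,-0.7200)
o3: d²=20 > ρ²=19 → inactive
F = F_att + ΣF_rep = (3.4400,10.2800)
Δp = p'−p = (0.1720,0.5140); α = Δx/Fx = (43/250) / (86/25) = 1/20
check: Δy/Fy = (257/500) / (257/25) = 1/20 ✓

α = 1/20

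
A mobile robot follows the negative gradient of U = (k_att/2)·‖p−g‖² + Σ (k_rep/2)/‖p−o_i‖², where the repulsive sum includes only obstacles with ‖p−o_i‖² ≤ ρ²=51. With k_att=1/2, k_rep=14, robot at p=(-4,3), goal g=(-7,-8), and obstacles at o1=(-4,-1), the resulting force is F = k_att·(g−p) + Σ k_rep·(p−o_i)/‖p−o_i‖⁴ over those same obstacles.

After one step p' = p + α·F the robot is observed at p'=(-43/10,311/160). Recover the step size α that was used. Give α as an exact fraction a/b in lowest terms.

α = 1/5

F_att = 1/2·(g−p) = 1/2·(-3,-11) = (-1.5000,-5.5000)
o1: d²=16 ≤ ρ²=51; F_rep = 14·(0,4)/16² = (0.0000,0.2188)
F = F_att + ΣF_rep = (-1.5000,-5.2812)
Δp = p'−p = (-0.3000,-1.0562); α = Δx/Fx = (-3/10) / (-3/2) = 1/5
check: Δy/Fy = (-169/160) / (-169/32) = 1/5 ✓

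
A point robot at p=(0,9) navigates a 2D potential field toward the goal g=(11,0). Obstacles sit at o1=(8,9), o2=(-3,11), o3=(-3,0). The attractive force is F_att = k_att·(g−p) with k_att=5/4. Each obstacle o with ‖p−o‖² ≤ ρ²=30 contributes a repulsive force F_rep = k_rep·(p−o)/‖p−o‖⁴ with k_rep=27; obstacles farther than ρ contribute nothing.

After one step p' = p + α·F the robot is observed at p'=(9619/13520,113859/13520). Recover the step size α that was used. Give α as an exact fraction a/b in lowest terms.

α = 1/20

F_att = 5/4·(g−p) = 5/4·(11,-9) = (13.7500,-11.2500)
o1: d²=64 > ρ²=30 → inactive
o2: d²=13 ≤ ρ²=30; F_rep = 27·(3,-2)/13² = (0.4793,-0.3195)
o3: d²=90 > ρ²=30 → inactive
F = F_att + ΣF_rep = (14.2293,-11.5695)
Δp = p'−p = (0.7115,-0.5785); α = Δx/Fx = (9619/13520) / (9619/676) = 1/20
check: Δy/Fy = (-7821/13520) / (-7821/676) = 1/20 ✓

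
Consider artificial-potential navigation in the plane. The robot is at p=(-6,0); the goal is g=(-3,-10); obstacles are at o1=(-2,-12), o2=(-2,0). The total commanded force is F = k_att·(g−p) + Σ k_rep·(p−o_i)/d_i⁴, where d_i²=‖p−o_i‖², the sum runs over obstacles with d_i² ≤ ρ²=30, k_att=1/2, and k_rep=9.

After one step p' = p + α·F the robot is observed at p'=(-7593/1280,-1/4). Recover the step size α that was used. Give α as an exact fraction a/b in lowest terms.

F_att = 1/2·(g−p) = 1/2·(3,-10) = (1.5000,-5.0000)
o1: d²=160 > ρ²=30 → inactive
o2: d²=16 ≤ ρ²=30; F_rep = 9·(-4,0)/16² = (-0.1406,0.0000)
F = F_att + ΣF_rep = (1.3594,-5.0000)
Δp = p'−p = (0.0680,-0.2500); α = Δx/Fx = (87/1280) / (87/64) = 1/20
check: Δy/Fy = (-1/4) / (-5) = 1/20 ✓

α = 1/20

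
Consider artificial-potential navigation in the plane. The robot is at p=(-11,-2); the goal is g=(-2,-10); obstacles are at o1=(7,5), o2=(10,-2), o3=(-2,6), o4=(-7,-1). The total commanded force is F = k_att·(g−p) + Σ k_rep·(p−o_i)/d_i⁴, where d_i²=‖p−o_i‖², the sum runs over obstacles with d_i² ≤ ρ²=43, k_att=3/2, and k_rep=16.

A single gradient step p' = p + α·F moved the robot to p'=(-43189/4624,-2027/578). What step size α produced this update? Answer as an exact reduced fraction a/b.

F_att = 3/2·(g−p) = 3/2·(9,-8) = (13.5000,-12.0000)
o1: d²=373 > ρ²=43 → inactive
o2: d²=441 > ρ²=43 → inactive
o3: d²=145 > ρ²=43 → inactive
o4: d²=17 ≤ ρ²=43; F_rep = 16·(-4,-1)/17² = (-0.2215,-0.0554)
F = F_att + ΣF_rep = (13.2785,-12.0554)
Δp = p'−p = (1.6598,-1.5069); α = Δx/Fx = (7675/4624) / (7675/578) = 1/8
check: Δy/Fy = (-871/578) / (-3484/289) = 1/8 ✓

α = 1/8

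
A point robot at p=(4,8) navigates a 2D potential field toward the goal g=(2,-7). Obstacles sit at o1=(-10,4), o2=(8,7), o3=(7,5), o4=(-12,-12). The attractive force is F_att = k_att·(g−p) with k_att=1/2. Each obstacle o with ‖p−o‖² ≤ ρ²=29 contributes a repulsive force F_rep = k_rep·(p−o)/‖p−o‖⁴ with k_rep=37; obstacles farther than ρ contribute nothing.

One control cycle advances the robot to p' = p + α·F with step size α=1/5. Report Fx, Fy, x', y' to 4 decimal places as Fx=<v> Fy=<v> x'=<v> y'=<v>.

F_att = 1/2·(g−p) = 1/2·(-2,-15) = (-1.0000,-7.5000)
o1: d²=212 > ρ²=29 → inactive
o2: d²=17 ≤ ρ²=29; F_rep = 37·(-4,1)/17² = (-0.5121,0.1280)
o3: d²=18 ≤ ρ²=29; F_rep = 37·(-3,3)/18² = (-0.3426,0.3426)
o4: d²=656 > ρ²=29 → inactive
F = F_att + ΣF_rep = (-1.8547,-7.0294)
p' = p + 1/5·F = (3.6291,6.5941)

Fx=-1.8547 Fy=-7.0294 x'=3.6291 y'=6.5941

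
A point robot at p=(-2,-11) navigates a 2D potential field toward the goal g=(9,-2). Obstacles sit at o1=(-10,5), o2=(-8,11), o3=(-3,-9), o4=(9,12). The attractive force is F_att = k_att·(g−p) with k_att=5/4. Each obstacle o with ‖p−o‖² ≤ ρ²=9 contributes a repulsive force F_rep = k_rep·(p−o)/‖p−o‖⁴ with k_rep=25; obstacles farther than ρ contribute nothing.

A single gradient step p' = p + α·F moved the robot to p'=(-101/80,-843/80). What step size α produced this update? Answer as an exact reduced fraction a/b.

α = 1/20

F_att = 5/4·(g−p) = 5/4·(11,9) = (13.7500,11.2500)
o1: d²=320 > ρ²=9 → inactive
o2: d²=520 > ρ²=9 → inactive
o3: d²=5 ≤ ρ²=9; F_rep = 25·(1,-2)/5² = (1.0000,-2.0000)
o4: d²=650 > ρ²=9 → inactive
F = F_att + ΣF_rep = (14.7500,9.2500)
Δp = p'−p = (0.7375,0.4625); α = Δx/Fx = (59/80) / (59/4) = 1/20
check: Δy/Fy = (37/80) / (37/4) = 1/20 ✓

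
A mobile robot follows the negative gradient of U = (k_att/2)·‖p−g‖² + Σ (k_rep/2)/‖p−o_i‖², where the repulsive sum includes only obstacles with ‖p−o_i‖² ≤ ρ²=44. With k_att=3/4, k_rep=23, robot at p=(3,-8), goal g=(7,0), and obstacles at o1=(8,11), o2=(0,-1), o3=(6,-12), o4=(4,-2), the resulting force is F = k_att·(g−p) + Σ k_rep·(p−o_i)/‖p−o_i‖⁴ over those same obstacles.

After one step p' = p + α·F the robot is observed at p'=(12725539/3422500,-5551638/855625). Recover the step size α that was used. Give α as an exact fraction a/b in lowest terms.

α = 1/4

F_att = 3/4·(g−p) = 3/4·(4,8) = (3.0000,6.0000)
o1: d²=386 > ρ²=44 → inactive
o2: d²=58 > ρ²=44 → inactive
o3: d²=25 ≤ ρ²=44; F_rep = 23·(-3,4)/25² = (-0.1104,0.1472)
o4: d²=37 ≤ ρ²=44; F_rep = 23·(-1,-6)/37² = (-0.0168,-0.1008)
F = F_att + ΣF_rep = (2.8728,6.0464)
Δp = p'−p = (0.7182,1.5116); α = Δx/Fx = (2458039/3422500) / (2458039/855625) = 1/4
check: Δy/Fy = (1293362/855625) / (5173448/855625) = 1/4 ✓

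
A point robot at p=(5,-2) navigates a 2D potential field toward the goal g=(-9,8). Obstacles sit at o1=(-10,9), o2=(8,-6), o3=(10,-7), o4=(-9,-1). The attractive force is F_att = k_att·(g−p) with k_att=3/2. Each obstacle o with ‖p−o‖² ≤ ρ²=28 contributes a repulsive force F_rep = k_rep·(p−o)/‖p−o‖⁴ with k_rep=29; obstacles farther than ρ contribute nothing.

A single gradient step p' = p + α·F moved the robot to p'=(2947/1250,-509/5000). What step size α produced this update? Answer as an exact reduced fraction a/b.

α = 1/8

F_att = 3/2·(g−p) = 3/2·(-14,10) = (-21.0000,15.0000)
o1: d²=346 > ρ²=28 → inactive
o2: d²=25 ≤ ρ²=28; F_rep = 29·(-3,4)/25² = (-0.1392,0.1856)
o3: d²=50 > ρ²=28 → inactive
o4: d²=197 > ρ²=28 → inactive
F = F_att + ΣF_rep = (-21.1392,15.1856)
Δp = p'−p = (-2.6424,1.8982); α = Δx/Fx = (-3303/1250) / (-13212/625) = 1/8
check: Δy/Fy = (9491/5000) / (9491/625) = 1/8 ✓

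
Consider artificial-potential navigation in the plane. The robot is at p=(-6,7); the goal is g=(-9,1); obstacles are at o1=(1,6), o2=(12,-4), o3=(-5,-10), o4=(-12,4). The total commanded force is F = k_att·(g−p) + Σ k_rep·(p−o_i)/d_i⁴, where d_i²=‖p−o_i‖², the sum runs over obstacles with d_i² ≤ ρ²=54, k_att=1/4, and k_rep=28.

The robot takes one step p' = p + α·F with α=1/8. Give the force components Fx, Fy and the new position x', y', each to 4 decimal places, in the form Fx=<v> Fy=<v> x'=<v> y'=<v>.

Fx=-0.7454 Fy=-1.4473 x'=-6.0932 y'=6.8191

F_att = 1/4·(g−p) = 1/4·(-3,-6) = (-0.7500,-1.5000)
o1: d²=50 ≤ ρ²=54; F_rep = 28·(-7,1)/50² = (-0.0784,0.0112)
o2: d²=445 > ρ²=54 → inactive
o3: d²=290 > ρ²=54 → inactive
o4: d²=45 ≤ ρ²=54; F_rep = 28·(6,3)/45² = (0.0830,0.0415)
F = F_att + ΣF_rep = (-0.7454,-1.4473)
p' = p + 1/8·F = (-6.0932,6.8191)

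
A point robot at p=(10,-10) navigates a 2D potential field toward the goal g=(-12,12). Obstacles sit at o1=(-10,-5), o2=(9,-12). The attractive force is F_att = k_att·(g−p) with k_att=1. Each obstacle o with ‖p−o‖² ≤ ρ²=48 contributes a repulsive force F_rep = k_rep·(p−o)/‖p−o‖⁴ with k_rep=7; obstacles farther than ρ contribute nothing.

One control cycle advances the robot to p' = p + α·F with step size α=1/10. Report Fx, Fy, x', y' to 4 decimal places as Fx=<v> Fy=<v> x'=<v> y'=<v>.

F_att = 1·(g−p) = 1·(-22,22) = (-22.0000,22.0000)
o1: d²=425 > ρ²=48 → inactive
o2: d²=5 ≤ ρ²=48; F_rep = 7·(1,2)/5² = (0.2800,0.5600)
F = F_att + ΣF_rep = (-21.7200,22.5600)
p' = p + 1/10·F = (7.8280,-7.7440)

Fx=-21.7200 Fy=22.5600 x'=7.8280 y'=-7.7440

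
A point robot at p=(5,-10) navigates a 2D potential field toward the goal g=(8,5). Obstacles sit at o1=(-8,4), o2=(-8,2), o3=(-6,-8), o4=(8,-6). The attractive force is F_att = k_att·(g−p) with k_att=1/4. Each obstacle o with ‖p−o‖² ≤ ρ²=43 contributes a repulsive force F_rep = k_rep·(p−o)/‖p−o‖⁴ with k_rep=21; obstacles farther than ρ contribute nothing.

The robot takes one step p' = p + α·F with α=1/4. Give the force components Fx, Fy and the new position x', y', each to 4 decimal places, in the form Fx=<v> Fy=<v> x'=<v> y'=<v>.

Fx=0.6492 Fy=3.6156 x'=5.1623 y'=-9.0961

F_att = 1/4·(g−p) = 1/4·(3,15) = (0.7500,3.7500)
o1: d²=365 > ρ²=43 → inactive
o2: d²=313 > ρ²=43 → inactive
o3: d²=125 > ρ²=43 → inactive
o4: d²=25 ≤ ρ²=43; F_rep = 21·(-3,-4)/25² = (-0.1008,-0.1344)
F = F_att + ΣF_rep = (0.6492,3.6156)
p' = p + 1/4·F = (5.1623,-9.0961)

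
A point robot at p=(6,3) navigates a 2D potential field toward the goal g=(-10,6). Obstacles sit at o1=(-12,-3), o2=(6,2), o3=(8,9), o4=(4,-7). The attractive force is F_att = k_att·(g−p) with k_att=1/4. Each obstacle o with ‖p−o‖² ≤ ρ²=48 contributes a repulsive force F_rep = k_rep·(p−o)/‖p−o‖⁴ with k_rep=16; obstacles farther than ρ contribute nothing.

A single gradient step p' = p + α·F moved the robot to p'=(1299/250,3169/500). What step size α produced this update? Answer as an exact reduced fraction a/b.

F_att = 1/4·(g−p) = 1/4·(-16,3) = (-4.0000,0.7500)
o1: d²=360 > ρ²=48 → inactive
o2: d²=1 ≤ ρ²=48; F_rep = 16·(0,1)/1² = (0.0000,16.0000)
o3: d²=40 ≤ ρ²=48; F_rep = 16·(-2,-6)/40² = (-0.0200,-0.0600)
o4: d²=104 > ρ²=48 → inactive
F = F_att + ΣF_rep = (-4.0200,16.6900)
Δp = p'−p = (-0.8040,3.3380); α = Δx/Fx = (-201/250) / (-201/50) = 1/5
check: Δy/Fy = (1669/500) / (1669/100) = 1/5 ✓

α = 1/5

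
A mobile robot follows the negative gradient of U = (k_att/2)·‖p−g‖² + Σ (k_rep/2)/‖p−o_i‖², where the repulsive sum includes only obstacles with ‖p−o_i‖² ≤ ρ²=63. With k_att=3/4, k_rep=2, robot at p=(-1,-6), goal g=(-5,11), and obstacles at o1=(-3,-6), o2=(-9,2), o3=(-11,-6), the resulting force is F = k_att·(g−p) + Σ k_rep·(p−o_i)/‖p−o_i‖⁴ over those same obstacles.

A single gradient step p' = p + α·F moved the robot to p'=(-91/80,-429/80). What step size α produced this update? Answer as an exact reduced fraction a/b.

α = 1/20

F_att = 3/4·(g−p) = 3/4·(-4,17) = (-3.0000,12.7500)
o1: d²=4 ≤ ρ²=63; F_rep = 2·(2,0)/4² = (0.2500,0.0000)
o2: d²=128 > ρ²=63 → inactive
o3: d²=100 > ρ²=63 → inactive
F = F_att + ΣF_rep = (-2.7500,12.7500)
Δp = p'−p = (-0.1375,0.6375); α = Δx/Fx = (-11/80) / (-11/4) = 1/20
check: Δy/Fy = (51/80) / (51/4) = 1/20 ✓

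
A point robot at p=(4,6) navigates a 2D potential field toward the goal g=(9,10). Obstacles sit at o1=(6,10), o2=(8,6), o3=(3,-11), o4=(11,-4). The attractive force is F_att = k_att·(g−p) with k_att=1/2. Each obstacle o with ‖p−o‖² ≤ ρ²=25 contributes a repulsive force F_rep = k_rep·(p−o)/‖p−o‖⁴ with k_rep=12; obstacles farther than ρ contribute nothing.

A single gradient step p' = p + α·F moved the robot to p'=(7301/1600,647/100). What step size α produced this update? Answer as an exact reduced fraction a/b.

α = 1/4

F_att = 1/2·(g−p) = 1/2·(5,4) = (2.5000,2.0000)
o1: d²=20 ≤ ρ²=25; F_rep = 12·(-2,-4)/20² = (-0.0600,-0.1200)
o2: d²=16 ≤ ρ²=25; F_rep = 12·(-4,0)/16² = (-0.1875,0.0000)
o3: d²=290 > ρ²=25 → inactive
o4: d²=149 > ρ²=25 → inactive
F = F_att + ΣF_rep = (2.2525,1.8800)
Δp = p'−p = (0.5631,0.4700); α = Δx/Fx = (901/1600) / (901/400) = 1/4
check: Δy/Fy = (47/100) / (47/25) = 1/4 ✓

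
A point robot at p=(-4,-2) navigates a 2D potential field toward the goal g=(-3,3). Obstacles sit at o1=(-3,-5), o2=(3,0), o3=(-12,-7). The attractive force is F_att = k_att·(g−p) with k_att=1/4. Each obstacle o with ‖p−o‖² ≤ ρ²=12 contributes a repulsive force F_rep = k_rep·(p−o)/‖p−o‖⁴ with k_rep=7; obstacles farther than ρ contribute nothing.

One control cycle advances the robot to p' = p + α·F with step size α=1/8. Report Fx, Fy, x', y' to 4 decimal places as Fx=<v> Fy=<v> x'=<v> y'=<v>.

Fx=0.1800 Fy=1.4600 x'=-3.9775 y'=-1.8175

F_att = 1/4·(g−p) = 1/4·(1,5) = (0.2500,1.2500)
o1: d²=10 ≤ ρ²=12; F_rep = 7·(-1,3)/10² = (-0.0700,0.2100)
o2: d²=53 > ρ²=12 → inactive
o3: d²=89 > ρ²=12 → inactive
F = F_att + ΣF_rep = (0.1800,1.4600)
p' = p + 1/8·F = (-3.9775,-1.8175)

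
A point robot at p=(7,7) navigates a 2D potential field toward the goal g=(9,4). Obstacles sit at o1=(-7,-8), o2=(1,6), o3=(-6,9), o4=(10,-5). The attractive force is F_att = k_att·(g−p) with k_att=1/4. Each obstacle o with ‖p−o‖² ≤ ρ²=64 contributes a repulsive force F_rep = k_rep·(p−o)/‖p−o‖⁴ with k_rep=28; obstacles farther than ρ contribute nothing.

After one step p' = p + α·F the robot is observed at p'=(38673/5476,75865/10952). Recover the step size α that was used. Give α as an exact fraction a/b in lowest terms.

F_att = 1/4·(g−p) = 1/4·(2,-3) = (0.5000,-0.7500)
o1: d²=421 > ρ²=64 → inactive
o2: d²=37 ≤ ρ²=64; F_rep = 28·(6,1)/37² = (0.1227,0.0205)
o3: d²=173 > ρ²=64 → inactive
o4: d²=153 > ρ²=64 → inactive
F = F_att + ΣF_rep = (0.6227,-0.7295)
Δp = p'−p = (0.0623,-0.0730); α = Δx/Fx = (341/5476) / (1705/2738) = 1/10
check: Δy/Fy = (-799/10952) / (-3995/5476) = 1/10 ✓

α = 1/10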